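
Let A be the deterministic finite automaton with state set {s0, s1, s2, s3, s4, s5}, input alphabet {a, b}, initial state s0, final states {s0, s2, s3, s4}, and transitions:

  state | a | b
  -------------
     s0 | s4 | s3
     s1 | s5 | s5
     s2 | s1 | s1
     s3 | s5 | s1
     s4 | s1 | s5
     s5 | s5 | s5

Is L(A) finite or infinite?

finite

The useful states (reachable from s0 and able to reach an accepting state) are {s0, s3, s4}.
Restricted to these states the transition graph has no cycle, so every accepting path has bounded length and L is finite.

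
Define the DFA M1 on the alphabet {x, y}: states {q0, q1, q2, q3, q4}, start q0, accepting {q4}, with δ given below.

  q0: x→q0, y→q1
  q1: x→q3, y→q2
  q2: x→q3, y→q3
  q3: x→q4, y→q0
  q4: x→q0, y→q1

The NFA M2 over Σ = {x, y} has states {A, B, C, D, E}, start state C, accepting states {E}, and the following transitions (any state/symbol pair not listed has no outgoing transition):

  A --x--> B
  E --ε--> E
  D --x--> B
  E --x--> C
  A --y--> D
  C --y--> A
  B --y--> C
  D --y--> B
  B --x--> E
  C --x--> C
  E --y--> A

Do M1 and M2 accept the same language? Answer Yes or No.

Yes

Exploring the product automaton M1 × M2 from the start pair (q0, C), following both machines on each input symbol, reaches 5 state pairs: (q0, C), (q1, A), (q3, B), (q2, D), (q4, E).
M1 accepts in {q4} and M2 accepts in {E}. In every reachable pair the two components are either both accepting — (q4, E) — or both non-accepting, so no string is accepted by exactly one of the machines: L(M1) \ L(M2) and L(M2) \ L(M1) are both empty.
Hence every string is accepted by M1 iff it is accepted by M2, and the two languages coincide.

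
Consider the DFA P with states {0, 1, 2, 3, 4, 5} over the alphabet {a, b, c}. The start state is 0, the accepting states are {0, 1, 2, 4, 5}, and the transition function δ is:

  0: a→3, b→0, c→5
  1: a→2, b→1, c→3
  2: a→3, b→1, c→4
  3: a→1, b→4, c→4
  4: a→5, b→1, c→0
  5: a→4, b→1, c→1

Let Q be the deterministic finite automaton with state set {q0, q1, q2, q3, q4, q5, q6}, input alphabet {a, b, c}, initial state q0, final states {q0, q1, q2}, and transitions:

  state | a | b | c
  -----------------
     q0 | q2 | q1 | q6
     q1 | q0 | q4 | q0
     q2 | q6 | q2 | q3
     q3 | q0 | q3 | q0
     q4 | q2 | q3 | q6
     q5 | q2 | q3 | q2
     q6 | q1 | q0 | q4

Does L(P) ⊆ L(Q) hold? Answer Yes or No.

The string c is in L(P) but not in L(Q).
So L(P) ⊄ L(Q).

No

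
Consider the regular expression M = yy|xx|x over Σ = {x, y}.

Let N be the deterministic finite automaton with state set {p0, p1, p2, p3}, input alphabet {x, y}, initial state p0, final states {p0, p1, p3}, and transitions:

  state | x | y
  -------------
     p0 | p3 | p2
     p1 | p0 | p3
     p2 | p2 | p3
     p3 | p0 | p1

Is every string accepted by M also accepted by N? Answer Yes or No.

Converting the expression M to a DFA (subset construction, then merging equivalent states) gives the minimal DFA with states {m0, m1, m2, m3, m4}, start state m0, accepting states {m1, m3} and transitions m0: x→m1, y→m2; m1: x→m3, y→m4; m2: x→m4, y→m3; m3: x→m4, y→m4; m4: x→m4, y→m4.
Exploring the product automaton M × N from the start pair (m0, p0), following both machines on each input symbol, reaches 9 state pairs: (m0, p0), (m1, p3), (m2, p2), (m3, p0), (m4, p1), (m4, p2), (m3, p3), (m4, p3), (m4, p0).
M accepts in {m1, m3} and N accepts in {p0, p1, p3}. The reachable pairs whose M-component is accepting are (m1, p3), (m3, p0), (m3, p3); in each of them the N-component is accepting too, so the product for L(M) \ L(N) (M-component accepting, N-component rejecting) has no reachable accepting pair and the difference is empty.
Hence every string in L(M) is also in L(N).

Yes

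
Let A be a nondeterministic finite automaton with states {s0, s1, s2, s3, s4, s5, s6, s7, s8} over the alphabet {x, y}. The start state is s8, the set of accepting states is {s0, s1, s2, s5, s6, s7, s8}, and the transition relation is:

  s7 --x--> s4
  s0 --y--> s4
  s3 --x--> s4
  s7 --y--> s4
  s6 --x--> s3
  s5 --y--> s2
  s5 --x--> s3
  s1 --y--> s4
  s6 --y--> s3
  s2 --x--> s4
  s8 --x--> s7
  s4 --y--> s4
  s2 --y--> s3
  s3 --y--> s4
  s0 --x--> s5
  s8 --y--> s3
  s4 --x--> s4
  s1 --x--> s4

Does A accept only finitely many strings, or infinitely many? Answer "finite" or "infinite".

The useful states (reachable from s8 and able to reach an accepting state) are {s7, s8}.
Restricted to these states the transition graph has no cycle, so every accepting path has bounded length and L is finite.

finite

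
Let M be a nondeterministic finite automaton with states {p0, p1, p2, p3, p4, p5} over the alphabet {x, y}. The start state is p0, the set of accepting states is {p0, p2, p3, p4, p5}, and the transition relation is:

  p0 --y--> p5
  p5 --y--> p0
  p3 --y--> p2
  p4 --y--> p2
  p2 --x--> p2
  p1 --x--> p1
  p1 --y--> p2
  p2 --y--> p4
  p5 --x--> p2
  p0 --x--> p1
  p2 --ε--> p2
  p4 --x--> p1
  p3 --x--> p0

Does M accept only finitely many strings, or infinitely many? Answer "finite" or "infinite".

State p1 is reachable from the start and can reach an accepting state, and it lies on the cycle p1 → p1.
Traversing that cycle any number of times yields accepted strings of unbounded length, so the language is infinite.

infinite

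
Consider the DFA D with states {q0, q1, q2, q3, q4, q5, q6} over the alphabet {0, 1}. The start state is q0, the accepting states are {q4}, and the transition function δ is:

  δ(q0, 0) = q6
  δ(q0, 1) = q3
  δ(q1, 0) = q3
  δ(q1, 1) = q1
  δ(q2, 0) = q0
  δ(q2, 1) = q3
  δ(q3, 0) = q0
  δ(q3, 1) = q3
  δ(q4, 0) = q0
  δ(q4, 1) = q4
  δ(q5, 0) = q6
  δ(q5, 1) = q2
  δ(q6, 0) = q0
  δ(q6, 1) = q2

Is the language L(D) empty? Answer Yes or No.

The states reachable from the start state are {q0, q2, q3, q6}.
None of the accepting states {q4} is reachable, so no string is accepted and L(D) = ∅.

Yes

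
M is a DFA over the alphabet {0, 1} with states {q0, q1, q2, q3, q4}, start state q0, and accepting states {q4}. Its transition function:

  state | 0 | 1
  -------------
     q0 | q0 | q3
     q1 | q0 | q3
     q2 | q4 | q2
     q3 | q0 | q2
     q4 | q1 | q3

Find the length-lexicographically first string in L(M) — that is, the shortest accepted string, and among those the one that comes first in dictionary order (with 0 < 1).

A breadth-first search from q0 reaches an accepting state first via the path q0 → q3 → q2 → q4 on input 110.
No string of length < 3 is accepted (BFS exhausts all shorter strings without reaching an accepting state), and 110 is the lexicographically least accepting string of length 3.

110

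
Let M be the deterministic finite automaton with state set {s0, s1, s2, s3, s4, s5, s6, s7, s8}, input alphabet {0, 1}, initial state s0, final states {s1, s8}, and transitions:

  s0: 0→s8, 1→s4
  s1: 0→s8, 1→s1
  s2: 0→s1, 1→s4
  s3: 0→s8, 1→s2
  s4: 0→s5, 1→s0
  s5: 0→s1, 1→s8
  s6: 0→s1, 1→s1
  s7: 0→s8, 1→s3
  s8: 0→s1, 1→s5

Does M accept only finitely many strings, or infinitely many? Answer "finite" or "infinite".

State s8 is reachable from the start and can reach an accepting state, and it lies on the cycle s8 → s1 → s8.
Traversing that cycle any number of times yields accepted strings of unbounded length, so the language is infinite.

infinite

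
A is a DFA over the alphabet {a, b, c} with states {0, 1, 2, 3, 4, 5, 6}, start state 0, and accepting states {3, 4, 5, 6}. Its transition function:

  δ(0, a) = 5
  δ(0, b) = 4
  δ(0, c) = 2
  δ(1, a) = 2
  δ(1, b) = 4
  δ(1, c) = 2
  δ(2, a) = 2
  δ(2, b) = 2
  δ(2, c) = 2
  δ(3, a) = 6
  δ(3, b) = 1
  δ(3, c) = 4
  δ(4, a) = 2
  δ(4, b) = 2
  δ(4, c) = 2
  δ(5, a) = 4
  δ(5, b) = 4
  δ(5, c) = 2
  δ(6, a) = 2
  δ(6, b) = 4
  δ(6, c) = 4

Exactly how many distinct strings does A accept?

The useful subgraph on states {0, 4, 5} is acyclic, so L(A) is finite; the longest accepting path visits 3 useful states, giving maximum string length 2.
Counting accepting paths from 0 by length: 2 of length 1, 2 of length 2. Total 4.

4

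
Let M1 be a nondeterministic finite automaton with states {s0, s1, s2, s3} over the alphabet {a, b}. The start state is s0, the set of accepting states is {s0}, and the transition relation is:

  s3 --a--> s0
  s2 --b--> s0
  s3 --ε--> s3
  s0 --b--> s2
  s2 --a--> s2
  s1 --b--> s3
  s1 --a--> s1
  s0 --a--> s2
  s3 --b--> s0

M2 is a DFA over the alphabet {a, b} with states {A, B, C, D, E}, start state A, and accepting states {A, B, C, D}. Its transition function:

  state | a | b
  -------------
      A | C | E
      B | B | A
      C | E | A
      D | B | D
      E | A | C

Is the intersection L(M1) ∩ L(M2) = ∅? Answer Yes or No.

The empty string ε is accepted by both M1 and M2.
Hence L(M1) ∩ L(M2) ≠ ∅.

No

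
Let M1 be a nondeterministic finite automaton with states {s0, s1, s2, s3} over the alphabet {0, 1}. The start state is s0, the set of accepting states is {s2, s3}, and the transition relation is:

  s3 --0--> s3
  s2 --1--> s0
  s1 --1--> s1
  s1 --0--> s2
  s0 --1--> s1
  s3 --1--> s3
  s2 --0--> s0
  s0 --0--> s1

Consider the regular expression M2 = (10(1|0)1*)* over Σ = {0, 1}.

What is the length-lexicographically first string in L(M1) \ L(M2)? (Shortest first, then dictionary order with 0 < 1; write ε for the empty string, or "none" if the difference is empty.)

00

The string 00 is accepted by M1 but not by M2.
No shorter string lies in the difference, and 00 is the lexicographically first length-2 string in L(M1) \ L(M2).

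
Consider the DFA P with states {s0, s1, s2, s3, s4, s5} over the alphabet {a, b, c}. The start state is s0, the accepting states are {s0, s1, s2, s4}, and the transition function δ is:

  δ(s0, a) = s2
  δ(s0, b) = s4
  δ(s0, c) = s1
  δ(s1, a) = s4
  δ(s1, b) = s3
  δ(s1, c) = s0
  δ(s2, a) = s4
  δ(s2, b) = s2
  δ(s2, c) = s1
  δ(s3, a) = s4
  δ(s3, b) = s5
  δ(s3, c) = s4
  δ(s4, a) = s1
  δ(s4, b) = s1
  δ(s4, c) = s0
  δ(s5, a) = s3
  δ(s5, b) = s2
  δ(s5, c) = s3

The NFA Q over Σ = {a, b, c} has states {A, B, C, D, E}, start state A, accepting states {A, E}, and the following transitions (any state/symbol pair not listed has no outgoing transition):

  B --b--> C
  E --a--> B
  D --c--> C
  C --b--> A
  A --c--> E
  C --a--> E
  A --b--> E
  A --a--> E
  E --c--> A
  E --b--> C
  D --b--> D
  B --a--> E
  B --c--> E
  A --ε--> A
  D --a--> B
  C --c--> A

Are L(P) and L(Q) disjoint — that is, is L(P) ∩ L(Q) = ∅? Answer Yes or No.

No

The empty string ε is accepted by both P and Q.
Hence L(P) ∩ L(Q) ≠ ∅.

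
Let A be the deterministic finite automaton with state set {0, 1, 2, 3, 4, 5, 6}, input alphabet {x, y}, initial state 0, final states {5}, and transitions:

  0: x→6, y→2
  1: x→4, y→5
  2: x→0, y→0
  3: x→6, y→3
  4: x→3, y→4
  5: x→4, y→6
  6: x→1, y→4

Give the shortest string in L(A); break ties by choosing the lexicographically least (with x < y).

A breadth-first search from 0 reaches an accepting state first via the path 0 → 6 → 1 → 5 on input xxy.
No string of length < 3 is accepted (BFS exhausts all shorter strings without reaching an accepting state), and xxy is the lexicographically least accepting string of length 3.

xxy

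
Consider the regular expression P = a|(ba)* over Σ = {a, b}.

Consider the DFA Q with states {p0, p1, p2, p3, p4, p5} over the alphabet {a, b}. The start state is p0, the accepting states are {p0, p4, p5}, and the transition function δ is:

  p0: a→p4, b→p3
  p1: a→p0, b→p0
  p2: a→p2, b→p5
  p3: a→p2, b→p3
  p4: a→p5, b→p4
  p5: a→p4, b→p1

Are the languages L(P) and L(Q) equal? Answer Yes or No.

The string ba is accepted by P but rejected by Q.
So L(P) ≠ L(Q).

No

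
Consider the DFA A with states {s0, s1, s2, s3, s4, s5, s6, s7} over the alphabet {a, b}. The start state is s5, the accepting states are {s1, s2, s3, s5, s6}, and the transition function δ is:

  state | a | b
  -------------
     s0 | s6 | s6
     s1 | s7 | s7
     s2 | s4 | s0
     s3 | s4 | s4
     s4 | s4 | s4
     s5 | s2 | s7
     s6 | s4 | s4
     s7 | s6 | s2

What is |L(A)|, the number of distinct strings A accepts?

The useful subgraph on states {s0, s2, s5, s6, s7} is acyclic, so L(A) is finite; the longest accepting path visits 5 useful states, giving maximum string length 4.
Counting accepting paths from s5 by length: 1 of length 0, 1 of length 1, 2 of length 2, 2 of length 3, 2 of length 4. Total 8.

8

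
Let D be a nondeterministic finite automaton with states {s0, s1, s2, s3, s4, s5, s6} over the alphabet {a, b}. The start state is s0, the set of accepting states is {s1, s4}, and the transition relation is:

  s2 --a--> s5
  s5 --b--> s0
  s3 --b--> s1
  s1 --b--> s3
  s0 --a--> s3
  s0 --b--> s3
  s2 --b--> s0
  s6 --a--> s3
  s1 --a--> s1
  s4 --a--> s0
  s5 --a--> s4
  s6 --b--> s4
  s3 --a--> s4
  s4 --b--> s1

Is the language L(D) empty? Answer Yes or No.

No

The string aa is accepted: the run s0 → s3 → s4 ends in the accepting state s4.
Since at least one string is accepted, L(D) is not empty.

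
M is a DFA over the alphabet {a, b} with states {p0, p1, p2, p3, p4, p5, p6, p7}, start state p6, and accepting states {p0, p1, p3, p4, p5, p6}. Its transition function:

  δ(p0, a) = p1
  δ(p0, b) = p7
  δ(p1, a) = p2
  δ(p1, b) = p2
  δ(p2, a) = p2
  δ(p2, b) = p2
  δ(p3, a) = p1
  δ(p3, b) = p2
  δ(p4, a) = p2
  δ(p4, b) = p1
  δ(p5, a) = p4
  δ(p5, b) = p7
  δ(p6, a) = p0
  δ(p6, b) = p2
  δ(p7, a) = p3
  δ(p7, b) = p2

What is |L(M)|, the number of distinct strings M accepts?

The useful subgraph on states {p0, p1, p3, p6, p7} is acyclic, so L(M) is finite; the longest accepting path visits 5 useful states, giving maximum string length 4.
Counting accepting paths from p6 by length: 1 of length 0, 1 of length 1, 1 of length 2, 1 of length 3, 1 of length 4. Total 5.

5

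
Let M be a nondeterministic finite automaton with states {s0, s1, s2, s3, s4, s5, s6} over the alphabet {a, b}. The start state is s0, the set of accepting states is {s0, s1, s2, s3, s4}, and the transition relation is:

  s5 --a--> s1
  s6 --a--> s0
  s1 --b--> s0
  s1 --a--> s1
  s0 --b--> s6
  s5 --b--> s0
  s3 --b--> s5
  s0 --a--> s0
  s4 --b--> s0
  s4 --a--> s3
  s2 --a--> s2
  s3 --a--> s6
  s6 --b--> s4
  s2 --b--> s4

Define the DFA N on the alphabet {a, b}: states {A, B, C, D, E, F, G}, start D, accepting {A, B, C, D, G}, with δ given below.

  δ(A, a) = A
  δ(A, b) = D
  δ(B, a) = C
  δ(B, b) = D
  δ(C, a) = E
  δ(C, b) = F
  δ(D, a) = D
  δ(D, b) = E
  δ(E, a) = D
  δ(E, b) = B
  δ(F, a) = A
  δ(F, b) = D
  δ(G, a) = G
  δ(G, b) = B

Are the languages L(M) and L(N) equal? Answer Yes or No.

Yes

Exploring the product automaton M × N from the start pair (s0, D), following both machines on each input symbol, reaches 6 state pairs: (s0, D), (s6, E), (s4, B), (s3, C), (s5, F), (s1, A).
M accepts in {s0, s1, s2, s3, s4} and N accepts in {A, B, C, D, G}. In every reachable pair the two components are either both accepting — (s0, D), (s4, B), (s3, C), (s1, A) — or both non-accepting, so no string is accepted by exactly one of the machines: L(M) \ L(N) and L(N) \ L(M) are both empty.
Hence every string is accepted by M iff it is accepted by N, and the two languages coincide.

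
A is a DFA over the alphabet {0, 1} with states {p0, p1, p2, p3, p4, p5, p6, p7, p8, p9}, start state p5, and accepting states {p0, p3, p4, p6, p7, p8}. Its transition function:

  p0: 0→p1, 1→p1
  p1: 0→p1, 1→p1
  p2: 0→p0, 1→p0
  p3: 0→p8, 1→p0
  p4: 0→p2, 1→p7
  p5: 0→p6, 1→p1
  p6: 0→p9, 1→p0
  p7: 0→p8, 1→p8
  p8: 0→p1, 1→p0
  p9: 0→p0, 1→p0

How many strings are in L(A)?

4

The useful subgraph on states {p0, p5, p6, p9} is acyclic, so L(A) is finite; the longest accepting path visits 4 useful states, giving maximum string length 3.
Counting accepting paths from p5 by length: 1 of length 1, 1 of length 2, 2 of length 3. Total 4.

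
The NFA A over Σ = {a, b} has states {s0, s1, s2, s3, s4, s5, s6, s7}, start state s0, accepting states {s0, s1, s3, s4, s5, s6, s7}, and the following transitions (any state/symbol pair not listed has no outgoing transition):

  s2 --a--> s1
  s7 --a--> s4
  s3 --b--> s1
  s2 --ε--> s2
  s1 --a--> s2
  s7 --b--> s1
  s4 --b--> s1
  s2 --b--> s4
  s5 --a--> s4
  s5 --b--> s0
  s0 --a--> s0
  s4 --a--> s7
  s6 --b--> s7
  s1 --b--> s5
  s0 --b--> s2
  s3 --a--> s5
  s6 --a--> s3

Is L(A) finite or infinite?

State s0 is reachable from the start and can reach an accepting state, and it lies on the cycle s0 → s0.
Traversing that cycle any number of times yields accepted strings of unbounded length, so the language is infinite.

infinite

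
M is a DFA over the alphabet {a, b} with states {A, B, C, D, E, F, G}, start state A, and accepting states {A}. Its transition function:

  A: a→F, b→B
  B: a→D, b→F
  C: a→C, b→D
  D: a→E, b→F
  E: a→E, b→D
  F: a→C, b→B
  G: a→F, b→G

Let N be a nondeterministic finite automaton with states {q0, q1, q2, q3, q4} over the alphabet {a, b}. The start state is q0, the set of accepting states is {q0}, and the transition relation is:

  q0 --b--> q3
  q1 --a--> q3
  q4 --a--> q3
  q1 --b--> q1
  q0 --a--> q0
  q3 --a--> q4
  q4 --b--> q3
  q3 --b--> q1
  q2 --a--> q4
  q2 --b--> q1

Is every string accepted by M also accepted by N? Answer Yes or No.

Yes

Exploring the product automaton M × N from the start pair (A, q0), following both machines on each input symbol, reaches 14 state pairs: (A, q0), (F, q0), (B, q3), (C, q0), (D, q4), (F, q1), (D, q3), (E, q3), (F, q3), (C, q3), (B, q1), (E, q4), (D, q1), (C, q4).
M accepts in {A} and N accepts in {q0}. The reachable pairs whose M-component is accepting are (A, q0); in each of them the N-component is accepting too, so the product for L(M) \ L(N) (M-component accepting, N-component rejecting) has no reachable accepting pair and the difference is empty.
Hence every string in L(M) is also in L(N).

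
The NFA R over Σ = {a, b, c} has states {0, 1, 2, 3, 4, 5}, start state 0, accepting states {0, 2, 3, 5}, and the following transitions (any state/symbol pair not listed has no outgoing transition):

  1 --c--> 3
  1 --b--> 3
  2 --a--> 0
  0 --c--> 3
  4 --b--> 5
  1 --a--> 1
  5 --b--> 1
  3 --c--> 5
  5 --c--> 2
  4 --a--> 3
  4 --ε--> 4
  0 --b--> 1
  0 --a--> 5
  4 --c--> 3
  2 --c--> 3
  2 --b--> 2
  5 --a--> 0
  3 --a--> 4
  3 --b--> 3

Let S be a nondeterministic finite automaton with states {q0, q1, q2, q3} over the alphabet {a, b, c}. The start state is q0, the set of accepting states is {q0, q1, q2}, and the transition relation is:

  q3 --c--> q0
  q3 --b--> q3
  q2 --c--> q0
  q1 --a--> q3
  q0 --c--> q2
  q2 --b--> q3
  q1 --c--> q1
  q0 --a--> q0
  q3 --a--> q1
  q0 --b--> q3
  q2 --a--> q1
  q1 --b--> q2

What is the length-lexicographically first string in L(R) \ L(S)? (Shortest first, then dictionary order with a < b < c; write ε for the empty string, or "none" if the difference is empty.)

The string bb is accepted by R but not by S.
No shorter string lies in the difference, and bb is the lexicographically first length-2 string in L(R) \ L(S).

bb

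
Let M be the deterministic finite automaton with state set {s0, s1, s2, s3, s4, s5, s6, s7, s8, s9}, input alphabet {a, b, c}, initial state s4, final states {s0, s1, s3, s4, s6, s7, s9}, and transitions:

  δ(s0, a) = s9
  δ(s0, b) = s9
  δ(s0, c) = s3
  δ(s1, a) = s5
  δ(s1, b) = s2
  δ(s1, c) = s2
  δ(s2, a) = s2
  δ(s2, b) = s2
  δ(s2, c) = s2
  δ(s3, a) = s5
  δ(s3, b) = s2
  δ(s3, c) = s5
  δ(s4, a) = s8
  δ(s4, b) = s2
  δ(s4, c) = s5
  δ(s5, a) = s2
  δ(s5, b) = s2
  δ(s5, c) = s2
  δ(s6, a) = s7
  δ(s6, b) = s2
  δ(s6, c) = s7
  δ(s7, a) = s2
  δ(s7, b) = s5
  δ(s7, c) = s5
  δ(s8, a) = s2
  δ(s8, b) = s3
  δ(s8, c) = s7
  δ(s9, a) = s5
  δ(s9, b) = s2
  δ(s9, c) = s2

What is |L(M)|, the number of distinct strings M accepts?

The useful subgraph on states {s3, s4, s7, s8} is acyclic, so L(M) is finite; the longest accepting path visits 3 useful states, giving maximum string length 2.
Counting accepting paths from s4 by length: 1 of length 0, 2 of length 2. Total 3.

3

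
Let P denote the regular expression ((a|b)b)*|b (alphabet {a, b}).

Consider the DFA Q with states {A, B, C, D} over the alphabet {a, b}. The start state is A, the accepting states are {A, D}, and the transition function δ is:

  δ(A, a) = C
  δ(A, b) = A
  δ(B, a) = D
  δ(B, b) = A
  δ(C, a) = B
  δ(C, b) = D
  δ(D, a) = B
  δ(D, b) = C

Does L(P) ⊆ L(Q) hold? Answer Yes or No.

Yes

Converting the expression P to a DFA (subset construction, then merging equivalent states) gives the minimal DFA with states {p0, p1, p2, p3, p4}, start state p0, accepting states {p0, p2, p4} and transitions p0: a→p1, b→p2; p1: a→p3, b→p4; p2: a→p3, b→p4; p3: a→p3, b→p3; p4: a→p1, b→p1.
Exploring the product automaton P × Q from the start pair (p0, A), following both machines on each input symbol, reaches 11 state pairs: (p0, A), (p1, C), (p2, A), (p3, B), (p4, D), (p3, C), (p4, A), (p3, D), (p3, A), (p1, B), (p1, A).
P accepts in {p0, p2, p4} and Q accepts in {A, D}. The reachable pairs whose P-component is accepting are (p0, A), (p2, A), (p4, D), (p4, A); in each of them the Q-component is accepting too, so the product for L(P) \ L(Q) (P-component accepting, Q-component rejecting) has no reachable accepting pair and the difference is empty.
Hence every string in L(P) is also in L(Q).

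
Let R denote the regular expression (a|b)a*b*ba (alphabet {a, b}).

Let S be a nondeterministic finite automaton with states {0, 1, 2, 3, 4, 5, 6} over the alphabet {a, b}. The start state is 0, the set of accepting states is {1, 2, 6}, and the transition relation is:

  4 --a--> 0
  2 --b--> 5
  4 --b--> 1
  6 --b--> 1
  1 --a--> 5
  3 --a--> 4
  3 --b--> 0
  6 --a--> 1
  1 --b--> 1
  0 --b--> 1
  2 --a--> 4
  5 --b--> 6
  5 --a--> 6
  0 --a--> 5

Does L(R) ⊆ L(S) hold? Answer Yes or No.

No

The string bba is in L(R) but not in L(S).
So L(R) ⊄ L(S).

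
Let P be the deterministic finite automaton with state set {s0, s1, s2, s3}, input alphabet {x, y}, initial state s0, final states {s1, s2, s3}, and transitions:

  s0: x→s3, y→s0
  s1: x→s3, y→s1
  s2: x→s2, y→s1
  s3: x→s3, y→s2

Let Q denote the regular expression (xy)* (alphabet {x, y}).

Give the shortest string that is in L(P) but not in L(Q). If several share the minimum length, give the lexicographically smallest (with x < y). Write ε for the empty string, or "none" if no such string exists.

x

The string x is accepted by P but not by Q.
No shorter string lies in the difference, and x is the lexicographically first length-1 string in L(P) \ L(Q).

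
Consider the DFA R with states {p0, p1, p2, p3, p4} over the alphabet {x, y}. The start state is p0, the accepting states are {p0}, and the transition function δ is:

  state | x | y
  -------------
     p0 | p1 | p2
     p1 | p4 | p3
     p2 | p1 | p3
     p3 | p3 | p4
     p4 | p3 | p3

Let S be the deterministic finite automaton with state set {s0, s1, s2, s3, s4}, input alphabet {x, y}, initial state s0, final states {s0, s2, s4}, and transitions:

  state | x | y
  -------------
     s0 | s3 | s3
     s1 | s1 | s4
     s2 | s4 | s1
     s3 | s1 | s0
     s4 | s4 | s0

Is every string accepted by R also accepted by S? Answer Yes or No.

Exploring the product automaton R × S from the start pair (p0, s0), following both machines on each input symbol, reaches 12 state pairs: (p0, s0), (p1, s3), (p2, s3), (p4, s1), (p3, s0), (p1, s1), (p3, s1), (p3, s4), (p3, s3), (p4, s3), (p4, s4), (p4, s0).
R accepts in {p0} and S accepts in {s0, s2, s4}. The reachable pairs whose R-component is accepting are (p0, s0); in each of them the S-component is accepting too, so the product for L(R) \ L(S) (R-component accepting, S-component rejecting) has no reachable accepting pair and the difference is empty.
Hence every string in L(R) is also in L(S).

Yes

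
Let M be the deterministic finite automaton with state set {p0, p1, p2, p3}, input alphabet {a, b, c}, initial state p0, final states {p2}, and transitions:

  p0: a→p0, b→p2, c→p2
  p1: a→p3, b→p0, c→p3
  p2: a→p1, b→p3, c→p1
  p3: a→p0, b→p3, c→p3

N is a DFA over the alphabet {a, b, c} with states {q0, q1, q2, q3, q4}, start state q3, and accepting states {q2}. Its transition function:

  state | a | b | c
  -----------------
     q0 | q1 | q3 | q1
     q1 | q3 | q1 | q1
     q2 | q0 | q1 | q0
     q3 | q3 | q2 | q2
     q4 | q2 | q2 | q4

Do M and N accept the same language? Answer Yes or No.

Yes

Exploring the product automaton M × N from the start pair (p0, q3), following both machines on each input symbol, reaches 4 state pairs: (p0, q3), (p2, q2), (p1, q0), (p3, q1).
M accepts in {p2} and N accepts in {q2}. In every reachable pair the two components are either both accepting — (p2, q2) — or both non-accepting, so no string is accepted by exactly one of the machines: L(M) \ L(N) and L(N) \ L(M) are both empty.
Hence every string is accepted by M iff it is accepted by N, and the two languages coincide.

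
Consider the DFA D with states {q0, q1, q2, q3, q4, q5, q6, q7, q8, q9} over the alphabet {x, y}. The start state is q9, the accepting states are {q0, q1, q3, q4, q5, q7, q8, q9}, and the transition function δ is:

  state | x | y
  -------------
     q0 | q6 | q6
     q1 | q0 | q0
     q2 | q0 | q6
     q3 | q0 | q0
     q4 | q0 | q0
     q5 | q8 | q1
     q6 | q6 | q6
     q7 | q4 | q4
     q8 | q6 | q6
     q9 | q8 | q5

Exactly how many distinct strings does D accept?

The useful subgraph on states {q0, q1, q5, q8, q9} is acyclic, so L(D) is finite; the longest accepting path visits 4 useful states, giving maximum string length 3.
Counting accepting paths from q9 by length: 1 of length 0, 2 of length 1, 2 of length 2, 2 of length 3. Total 7.

7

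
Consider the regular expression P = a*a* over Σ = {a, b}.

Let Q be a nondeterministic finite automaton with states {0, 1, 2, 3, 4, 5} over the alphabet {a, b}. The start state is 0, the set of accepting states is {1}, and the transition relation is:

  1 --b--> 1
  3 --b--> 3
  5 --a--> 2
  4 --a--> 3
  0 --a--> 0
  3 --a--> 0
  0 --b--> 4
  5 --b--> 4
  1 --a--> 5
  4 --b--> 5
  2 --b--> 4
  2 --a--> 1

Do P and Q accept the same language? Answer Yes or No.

The empty string ε is accepted by P but rejected by Q.
So L(P) ≠ L(Q).

No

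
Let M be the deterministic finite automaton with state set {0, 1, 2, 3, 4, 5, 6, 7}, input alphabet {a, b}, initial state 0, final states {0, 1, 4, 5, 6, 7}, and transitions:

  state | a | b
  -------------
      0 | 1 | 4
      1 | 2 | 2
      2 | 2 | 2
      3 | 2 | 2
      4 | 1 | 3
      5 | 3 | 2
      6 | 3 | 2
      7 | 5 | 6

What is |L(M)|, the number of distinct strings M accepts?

The useful subgraph on states {0, 1, 4} is acyclic, so L(M) is finite; the longest accepting path visits 3 useful states, giving maximum string length 2.
Counting accepting paths from 0 by length: 1 of length 0, 2 of length 1, 1 of length 2. Total 4.

4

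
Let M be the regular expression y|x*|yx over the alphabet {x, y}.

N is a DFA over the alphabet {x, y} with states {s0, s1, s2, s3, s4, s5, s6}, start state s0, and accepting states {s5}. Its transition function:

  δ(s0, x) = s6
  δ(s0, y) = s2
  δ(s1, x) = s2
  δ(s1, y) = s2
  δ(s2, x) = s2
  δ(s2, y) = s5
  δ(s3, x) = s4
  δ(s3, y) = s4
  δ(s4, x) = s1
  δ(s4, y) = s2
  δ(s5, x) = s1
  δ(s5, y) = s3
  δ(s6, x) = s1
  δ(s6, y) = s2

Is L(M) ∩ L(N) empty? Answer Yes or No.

Converting the expression M to a DFA (subset construction, then merging equivalent states) gives the minimal DFA with states {m0, m1, m2, m3, m4}, start state m0, accepting states {m0, m1, m2, m4} and transitions m0: x→m1, y→m2; m1: x→m1, y→m3; m2: x→m4, y→m3; m3: x→m3, y→m3; m4: x→m3, y→m3.
Exploring the product automaton M × N from the start pair (m0, s0), following both machines on each input symbol, reaches 11 state pairs: (m0, s0), (m1, s6), (m2, s2), (m1, s1), (m3, s2), (m4, s2), (m3, s5), (m1, s2), (m3, s1), (m3, s3), (m3, s4).
M accepts in {m0, m1, m2, m4} and N accepts in {s5}; no reachable pair has both components accepting, so no string drives both machines to acceptance simultaneously and L(M) ∩ L(N) = ∅.
So no string is accepted by both, and the intersection is empty.

Yes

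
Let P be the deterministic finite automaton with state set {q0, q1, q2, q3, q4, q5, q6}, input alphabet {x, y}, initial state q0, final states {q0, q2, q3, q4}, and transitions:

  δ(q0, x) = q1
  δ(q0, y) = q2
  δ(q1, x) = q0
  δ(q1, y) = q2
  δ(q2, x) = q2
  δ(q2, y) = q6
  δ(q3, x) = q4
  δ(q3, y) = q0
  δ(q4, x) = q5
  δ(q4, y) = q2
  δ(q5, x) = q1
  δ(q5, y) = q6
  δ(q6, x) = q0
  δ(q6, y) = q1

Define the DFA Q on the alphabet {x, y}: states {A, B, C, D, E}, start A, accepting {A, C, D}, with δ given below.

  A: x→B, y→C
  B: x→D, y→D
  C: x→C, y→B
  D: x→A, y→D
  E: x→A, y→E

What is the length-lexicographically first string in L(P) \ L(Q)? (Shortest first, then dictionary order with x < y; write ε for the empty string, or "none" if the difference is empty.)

xxxx

The string xxxx is accepted by P but not by Q.
No shorter string lies in the difference, and xxxx is the lexicographically first length-4 string in L(P) \ L(Q).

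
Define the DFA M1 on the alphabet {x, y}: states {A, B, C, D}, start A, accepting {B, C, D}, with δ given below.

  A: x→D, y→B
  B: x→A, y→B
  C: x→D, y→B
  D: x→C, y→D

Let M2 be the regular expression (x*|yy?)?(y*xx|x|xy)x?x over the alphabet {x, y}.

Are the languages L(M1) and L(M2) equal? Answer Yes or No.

No

The string x is accepted by M1 but rejected by M2.
So L(M1) ≠ L(M2).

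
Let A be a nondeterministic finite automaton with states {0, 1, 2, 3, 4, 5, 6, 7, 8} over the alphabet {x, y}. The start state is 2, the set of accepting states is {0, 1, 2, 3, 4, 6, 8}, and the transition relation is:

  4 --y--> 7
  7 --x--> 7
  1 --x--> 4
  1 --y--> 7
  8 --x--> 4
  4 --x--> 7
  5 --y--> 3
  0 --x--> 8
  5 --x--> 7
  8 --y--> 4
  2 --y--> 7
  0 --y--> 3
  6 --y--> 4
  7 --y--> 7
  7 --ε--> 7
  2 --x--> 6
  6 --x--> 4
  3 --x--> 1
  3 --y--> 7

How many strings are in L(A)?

The useful subgraph on states {2, 4, 6} is acyclic, so L(A) is finite; the longest accepting path visits 3 useful states, giving maximum string length 2.
Counting accepting paths from 2 by length: 1 of length 0, 1 of length 1, 2 of length 2. Total 4.

4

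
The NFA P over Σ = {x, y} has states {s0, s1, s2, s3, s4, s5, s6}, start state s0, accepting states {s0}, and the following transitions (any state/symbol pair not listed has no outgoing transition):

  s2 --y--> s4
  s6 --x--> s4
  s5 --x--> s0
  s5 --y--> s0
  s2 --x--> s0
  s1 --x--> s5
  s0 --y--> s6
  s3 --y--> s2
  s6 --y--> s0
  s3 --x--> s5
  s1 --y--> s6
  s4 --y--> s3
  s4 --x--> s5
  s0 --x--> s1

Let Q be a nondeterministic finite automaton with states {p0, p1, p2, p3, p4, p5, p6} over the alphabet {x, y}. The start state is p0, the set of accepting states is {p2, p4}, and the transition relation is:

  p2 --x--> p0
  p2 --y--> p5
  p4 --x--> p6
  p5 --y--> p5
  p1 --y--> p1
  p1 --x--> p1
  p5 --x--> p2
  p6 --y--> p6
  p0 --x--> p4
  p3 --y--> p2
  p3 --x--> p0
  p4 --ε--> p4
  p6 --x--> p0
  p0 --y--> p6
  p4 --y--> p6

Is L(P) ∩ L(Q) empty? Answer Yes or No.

No

The string yxyxx is accepted by both P and Q.
Hence L(P) ∩ L(Q) ≠ ∅.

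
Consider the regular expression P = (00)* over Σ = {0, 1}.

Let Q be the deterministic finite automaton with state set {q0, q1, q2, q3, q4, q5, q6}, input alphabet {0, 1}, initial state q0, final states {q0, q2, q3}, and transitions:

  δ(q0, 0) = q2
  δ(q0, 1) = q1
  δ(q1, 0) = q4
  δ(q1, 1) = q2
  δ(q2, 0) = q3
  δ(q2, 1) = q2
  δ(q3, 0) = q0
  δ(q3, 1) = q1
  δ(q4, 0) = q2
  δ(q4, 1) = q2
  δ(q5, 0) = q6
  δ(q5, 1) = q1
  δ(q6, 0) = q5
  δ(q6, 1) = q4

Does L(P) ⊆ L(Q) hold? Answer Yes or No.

Yes

Converting the expression P to a DFA (subset construction, then merging equivalent states) gives the minimal DFA with states {p0, p1, p2}, start state p0, accepting states {p0} and transitions p0: 0→p1, 1→p2; p1: 0→p0, 1→p2; p2: 0→p2, 1→p2.
Exploring the product automaton P × Q from the start pair (p0, q0), following both machines on each input symbol, reaches 11 state pairs: (p0, q0), (p1, q2), (p2, q1), (p0, q3), (p2, q2), (p2, q4), (p1, q0), (p2, q3), (p0, q2), (p2, q0), (p1, q3).
P accepts in {p0} and Q accepts in {q0, q2, q3}. The reachable pairs whose P-component is accepting are (p0, q0), (p0, q3), (p0, q2); in each of them the Q-component is accepting too, so the product for L(P) \ L(Q) (P-component accepting, Q-component rejecting) has no reachable accepting pair and the difference is empty.
Hence every string in L(P) is also in L(Q).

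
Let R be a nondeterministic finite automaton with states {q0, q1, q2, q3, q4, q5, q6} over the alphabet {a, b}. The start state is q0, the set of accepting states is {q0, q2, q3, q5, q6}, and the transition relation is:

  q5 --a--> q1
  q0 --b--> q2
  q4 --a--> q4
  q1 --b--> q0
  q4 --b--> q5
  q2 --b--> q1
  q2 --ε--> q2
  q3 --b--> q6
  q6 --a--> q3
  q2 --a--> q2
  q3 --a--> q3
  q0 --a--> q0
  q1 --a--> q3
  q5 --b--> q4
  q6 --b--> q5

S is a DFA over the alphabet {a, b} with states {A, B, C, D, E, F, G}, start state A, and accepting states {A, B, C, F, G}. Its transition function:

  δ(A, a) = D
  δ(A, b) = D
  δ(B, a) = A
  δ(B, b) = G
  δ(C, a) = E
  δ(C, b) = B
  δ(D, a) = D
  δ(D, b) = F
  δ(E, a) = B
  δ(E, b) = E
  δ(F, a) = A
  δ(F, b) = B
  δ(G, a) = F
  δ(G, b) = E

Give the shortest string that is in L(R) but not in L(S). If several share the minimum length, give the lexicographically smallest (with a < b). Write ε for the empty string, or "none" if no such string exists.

The string a is accepted by R but not by S.
No shorter string lies in the difference, and a is the lexicographically first length-1 string in L(R) \ L(S).

a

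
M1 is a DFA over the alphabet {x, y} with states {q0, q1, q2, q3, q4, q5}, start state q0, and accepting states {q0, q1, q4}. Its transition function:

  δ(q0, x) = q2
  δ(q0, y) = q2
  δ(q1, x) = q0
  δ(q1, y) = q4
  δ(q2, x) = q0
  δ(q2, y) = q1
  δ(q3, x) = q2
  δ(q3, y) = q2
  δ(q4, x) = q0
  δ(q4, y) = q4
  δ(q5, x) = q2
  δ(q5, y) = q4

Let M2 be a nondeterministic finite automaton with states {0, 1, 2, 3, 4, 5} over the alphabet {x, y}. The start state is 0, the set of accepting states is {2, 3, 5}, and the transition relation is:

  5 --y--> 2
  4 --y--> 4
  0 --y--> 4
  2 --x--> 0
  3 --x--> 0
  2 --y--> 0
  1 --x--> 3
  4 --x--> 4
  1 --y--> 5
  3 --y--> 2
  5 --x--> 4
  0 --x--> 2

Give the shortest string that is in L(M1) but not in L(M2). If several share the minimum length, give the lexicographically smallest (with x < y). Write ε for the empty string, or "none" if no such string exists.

ε

The empty string ε is accepted by M1 but not by M2.
Since ε is the unique shortest string, it is the required witness.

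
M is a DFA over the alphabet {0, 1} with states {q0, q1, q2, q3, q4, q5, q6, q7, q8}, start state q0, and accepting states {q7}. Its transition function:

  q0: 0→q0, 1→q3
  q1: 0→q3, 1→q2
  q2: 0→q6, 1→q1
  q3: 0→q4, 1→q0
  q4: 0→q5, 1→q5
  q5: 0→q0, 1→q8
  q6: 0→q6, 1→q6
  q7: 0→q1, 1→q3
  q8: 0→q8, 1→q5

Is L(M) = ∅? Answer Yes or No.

Yes

The states reachable from the start state are {q0, q3, q4, q5, q8}.
None of the accepting states {q7} is reachable, so no string is accepted and L(M) = ∅.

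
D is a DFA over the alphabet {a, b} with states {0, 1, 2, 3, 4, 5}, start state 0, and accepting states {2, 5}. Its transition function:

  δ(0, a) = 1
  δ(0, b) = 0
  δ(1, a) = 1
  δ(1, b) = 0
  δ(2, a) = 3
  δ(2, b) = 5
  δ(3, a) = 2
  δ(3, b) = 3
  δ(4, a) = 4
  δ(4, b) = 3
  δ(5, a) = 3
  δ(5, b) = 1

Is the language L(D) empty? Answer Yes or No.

Yes

The states reachable from the start state are {0, 1}.
None of the accepting states {2, 5} is reachable, so no string is accepted and L(D) = ∅.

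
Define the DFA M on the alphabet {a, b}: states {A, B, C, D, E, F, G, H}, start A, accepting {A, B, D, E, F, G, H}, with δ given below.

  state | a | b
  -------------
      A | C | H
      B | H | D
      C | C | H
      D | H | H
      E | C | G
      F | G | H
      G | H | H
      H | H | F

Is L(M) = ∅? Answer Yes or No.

The empty string ε is accepted: the run A ends in the accepting state A.
Since at least one string is accepted, L(M) is not empty.

No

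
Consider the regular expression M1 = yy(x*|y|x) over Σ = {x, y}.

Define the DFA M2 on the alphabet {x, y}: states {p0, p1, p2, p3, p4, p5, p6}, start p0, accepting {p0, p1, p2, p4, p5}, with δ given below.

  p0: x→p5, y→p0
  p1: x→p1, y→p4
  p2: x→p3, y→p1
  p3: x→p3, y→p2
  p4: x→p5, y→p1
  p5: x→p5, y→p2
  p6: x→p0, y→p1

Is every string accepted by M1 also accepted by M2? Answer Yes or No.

Yes

Converting the expression M1 to a DFA (subset construction, then merging equivalent states) gives the minimal DFA with states {r0, r1, r2, r3, r4, r5}, start state r0, accepting states {r3, r4, r5} and transitions r0: x→r1, y→r2; r1: x→r1, y→r1; r2: x→r1, y→r3; r3: x→r4, y→r5; r4: x→r4, y→r1; r5: x→r1, y→r1.
Exploring the product automaton M1 × M2 from the start pair (r0, p0), following both machines on each input symbol, reaches 11 state pairs: (r0, p0), (r1, p5), (r2, p0), (r1, p2), (r3, p0), (r1, p3), (r1, p1), (r4, p5), (r5, p0), (r1, p4), (r1, p0).
M1 accepts in {r3, r4, r5} and M2 accepts in {p0, p1, p2, p4, p5}. The reachable pairs whose M1-component is accepting are (r3, p0), (r4, p5), (r5, p0); in each of them the M2-component is accepting too, so the product for L(M1) \ L(M2) (M1-component accepting, M2-component rejecting) has no reachable accepting pair and the difference is empty.
Hence every string in L(M1) is also in L(M2).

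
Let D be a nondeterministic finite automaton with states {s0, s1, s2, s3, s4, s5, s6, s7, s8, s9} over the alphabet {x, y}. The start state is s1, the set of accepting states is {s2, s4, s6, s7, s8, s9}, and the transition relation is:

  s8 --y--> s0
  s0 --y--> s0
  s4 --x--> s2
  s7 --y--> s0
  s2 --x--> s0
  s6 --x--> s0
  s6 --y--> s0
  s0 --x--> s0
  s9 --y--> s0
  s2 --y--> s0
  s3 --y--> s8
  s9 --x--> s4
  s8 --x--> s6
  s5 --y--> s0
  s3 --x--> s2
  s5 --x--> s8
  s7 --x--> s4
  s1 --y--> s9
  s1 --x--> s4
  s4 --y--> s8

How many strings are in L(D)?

9

The useful subgraph on states {s1, s2, s4, s6, s8, s9} is acyclic, so L(D) is finite; the longest accepting path visits 5 useful states, giving maximum string length 4.
Counting accepting paths from s1 by length: 2 of length 1, 3 of length 2, 3 of length 3, 1 of length 4. Total 9.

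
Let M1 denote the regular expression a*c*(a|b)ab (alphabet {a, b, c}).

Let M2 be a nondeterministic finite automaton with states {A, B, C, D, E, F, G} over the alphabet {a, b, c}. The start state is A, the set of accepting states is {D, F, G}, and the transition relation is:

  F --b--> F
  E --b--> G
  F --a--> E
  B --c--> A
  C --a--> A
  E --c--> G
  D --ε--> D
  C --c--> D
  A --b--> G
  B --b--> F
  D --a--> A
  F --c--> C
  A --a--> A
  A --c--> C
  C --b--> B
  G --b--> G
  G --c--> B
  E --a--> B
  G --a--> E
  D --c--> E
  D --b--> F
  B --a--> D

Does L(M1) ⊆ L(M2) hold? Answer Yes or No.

Yes

Converting the expression M1 to a DFA (subset construction, then merging equivalent states) gives the minimal DFA with states {r0, r1, r2, r3, r4, r5, r6, r7, r8}, start state r0, accepting states {r7, r8} and transitions r0: a→r1, b→r2, c→r3; r1: a→r4, b→r2, c→r3; r2: a→r5, b→r6, c→r6; r3: a→r2, b→r2, c→r3; r4: a→r4, b→r7, c→r3; r5: a→r6, b→r8, c→r6; r6: a→r6, b→r6, c→r6; r7: a→r5, b→r6, c→r6; r8: a→r6, b→r6, c→r6.
Exploring the product automaton M1 × M2 from the start pair (r0, A), following both machines on each input symbol, reaches 29 state pairs: (r0, A), (r1, A), (r2, G), (r3, C), (r4, A), (r5, E), (r6, G), (r6, B), (r2, A), (r2, B), (r3, D), (r7, G), (r8, G), (r6, E), (r6, D), (r6, F), (r6, A), (r5, A), (r6, C), (r5, D), (r2, F), (r3, E), (r8, F), (r3, G), (r2, E), (r3, B), (r5, B), (r2, D), (r3, A).
M1 accepts in {r7, r8} and M2 accepts in {D, F, G}. The reachable pairs whose M1-component is accepting are (r7, G), (r8, G), (r8, F); in each of them the M2-component is accepting too, so the product for L(M1) \ L(M2) (M1-component accepting, M2-component rejecting) has no reachable accepting pair and the difference is empty.
Hence every string in L(M1) is also in L(M2).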